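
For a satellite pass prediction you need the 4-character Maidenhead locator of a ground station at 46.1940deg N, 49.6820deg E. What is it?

Offset from 180°W / 90°S: lon 229.68°, lat 136.19°.
Field: lon ⌊229.68/20⌋ = 11 → L; lat ⌊136.19/10⌋ = 13 → N.
Square: lon ⌊9.68/2⌋ = 4; lat ⌊6.19/1⌋ = 6.

LN46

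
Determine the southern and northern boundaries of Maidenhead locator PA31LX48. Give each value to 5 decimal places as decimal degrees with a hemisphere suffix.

88.00833° S, 88.00417° S

Field P=15, A=0: +15·20° lon, +0·10° lat → SW at lon 120°, lat -90°.
Square 3, 1: +3·2° lon, +1·1° lat → SW at lon 126°, lat -89°.
Subsquare l=11, x=23: +11·0.0833333° lon, +23·0.0416667° lat → SW at lon 126.917°, lat -88.0417°.
Extended square 4, 8: +4·0.00833333° lon, +8·0.00416667° lat → SW at lon 126.95°, lat -88.0083°.
Cell spans 0.00833333° lon × 0.00416667° lat.
south 88.00833° S, north 88.00417° S.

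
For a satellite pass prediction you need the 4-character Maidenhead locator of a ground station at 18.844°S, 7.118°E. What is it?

Add 180° to longitude and 90° to latitude: 187.12, 71.16.
Field: 187.12/20 → 9 → J, 71.16/10 → 7 → H; chars JH.
Square: 7.12/2 → 3, 1.16/1 → 1; chars 31.

JH31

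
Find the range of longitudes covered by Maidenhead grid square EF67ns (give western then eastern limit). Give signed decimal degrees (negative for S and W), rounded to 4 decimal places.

-86.9167, -86.8333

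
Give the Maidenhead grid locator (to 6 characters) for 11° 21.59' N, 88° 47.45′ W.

EK51oi

Shift to the Maidenhead origin (180°W, 90°S): lon 91.2092, lat 101.3598.
Field: 91.2092/20 → 4 → E, 101.3598/10 → 10 → K; chars EK.
Square: 11.2092/2 → 5, 1.3598/1 → 1; chars 51.
Subsquare: 1.2092/0.0833333 → 14 → o, 0.3598/0.0416667 → 8 → i; chars oi.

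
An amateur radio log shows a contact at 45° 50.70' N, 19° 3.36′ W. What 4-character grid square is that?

IN05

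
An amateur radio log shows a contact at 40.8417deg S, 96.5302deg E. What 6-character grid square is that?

Add 180° to longitude and 90° to latitude: 276.5302, 49.1583.
Field: lon ⌊276.5302/20⌋ = 13 → N; lat ⌊49.1583/10⌋ = 4 → E.
Square: lon ⌊16.5302/2⌋ = 8; lat ⌊9.1583/1⌋ = 9.
Subsquare: lon ⌊0.5302/0.0833333⌋ = 6 → g; lat ⌊0.1583/0.0416667⌋ = 3 → d.

NE89gd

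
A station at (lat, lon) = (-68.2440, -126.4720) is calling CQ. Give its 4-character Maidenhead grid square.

Offset from 180°W / 90°S: lon 53.53°, lat 21.76°.
Field: lon ⌊53.53/20⌋ = 2 → C; lat ⌊21.76/10⌋ = 2 → C.
Square: lon ⌊13.53/2⌋ = 6; lat ⌊1.76/1⌋ = 1.

CC61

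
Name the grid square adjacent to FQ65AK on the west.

FQ55xk

Longitude subsquare a = 0; −1 → -1, wraps to 23 = x, carry into square.
Longitude square 6; −1 → 5.
The latitude characters are unchanged.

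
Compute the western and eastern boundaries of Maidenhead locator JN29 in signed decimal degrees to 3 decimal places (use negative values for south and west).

Field J=9, N=13: +9·20° lon, +13·10° lat → SW at lon 0°, lat 40°.
Square 2, 9: +2·2° lon, +9·1° lat → SW at lon 4°, lat 49°.
Cell spans 2° lon × 1° lat.
west 4.000, east 6.000.

4.000, 6.000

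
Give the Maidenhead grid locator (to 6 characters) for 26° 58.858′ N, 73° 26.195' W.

FL36gx

Add 180° to longitude and 90° to latitude: 106.5634, 116.9810.
Field: lon ⌊106.5634/20⌋ = 5 → F; lat ⌊116.9810/10⌋ = 11 → L.
Square: lon ⌊6.5634/2⌋ = 3; lat ⌊6.9810/1⌋ = 6.
Subsquare: lon ⌊0.5634/0.0833333⌋ = 6 → g; lat ⌊0.9810/0.0416667⌋ = 23 → x.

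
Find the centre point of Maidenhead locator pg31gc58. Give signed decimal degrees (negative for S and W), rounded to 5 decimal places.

Field P=15, G=6: +15·20° lon, +6·10° lat → SW at lon 120°, lat -30°.
Square 3, 1: +3·2° lon, +1·1° lat → SW at lon 126°, lat -29°.
Subsquare g=6, c=2: +6·0.0833333° lon, +2·0.0416667° lat → SW at lon 126.5°, lat -28.9167°.
Extended square 5, 8: +5·0.00833333° lon, +8·0.00416667° lat → SW at lon 126.542°, lat -28.8833°.
Cell spans 0.00833333° lon × 0.00416667° lat. Centre is SW corner plus half of each.
latitude -28.88125, longitude 126.54583.

-28.88125, 126.54583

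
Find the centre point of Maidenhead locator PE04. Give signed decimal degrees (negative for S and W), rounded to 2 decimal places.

-45.50, 121.00

Field P=15, E=4: +15·20° lon, +4·10° lat → SW at lon 120°, lat -50°.
Square 0, 4: +0·2° lon, +4·1° lat → SW at lon 120°, lat -46°.
Cell spans 2° lon × 1° lat. Centre is SW corner plus half of each.
latitude -45.50, longitude 121.00.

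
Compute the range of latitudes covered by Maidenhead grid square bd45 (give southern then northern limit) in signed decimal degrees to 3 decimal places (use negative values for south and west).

-55.000, -54.000

Field B=1, D=3: +1·20° lon, +3·10° lat → SW at lon -160°, lat -60°.
Square 4, 5: +4·2° lon, +5·1° lat → SW at lon -152°, lat -55°.
Cell spans 2° lon × 1° lat.
south -55.000, north -54.000.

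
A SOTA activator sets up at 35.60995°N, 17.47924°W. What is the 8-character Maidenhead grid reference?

Add 180° to longitude and 90° to latitude: 162.52076, 125.60995.
Field (20°×10°, letters A–R): 162.52076/20 → 8 → I, 125.60995/10 → 12 → M; chars IM.
Square (2°×1°, digits 0–9): 2.52076/2 → 1, 5.60995/1 → 5; chars 15.
Subsquare (5′×2.5′, letters a–x): 0.52076/0.0833333 → 6 → g, 0.60995/0.0416667 → 14 → o; chars go.
Extended square (30″×15″, digits 0–9): 0.02076/0.00833333 → 2, 0.02662/0.00416667 → 6; chars 26.

IM15go26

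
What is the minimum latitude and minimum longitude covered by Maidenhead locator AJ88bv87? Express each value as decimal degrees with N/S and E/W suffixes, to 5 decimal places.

8.90417° N, 163.85000° W

Field A=0, J=9: +0·20° lon, +9·10° lat → SW at lon -180°, lat 0°.
Square 8, 8: +8·2° lon, +8·1° lat → SW at lon -164°, lat 8°.
Subsquare b=1, v=21: +1·0.0833333° lon, +21·0.0416667° lat → SW at lon -163.917°, lat 8.875°.
Extended square 8, 7: +8·0.00833333° lon, +7·0.00416667° lat → SW at lon -163.85°, lat 8.90417°.
latitude 8.90417° N, longitude 163.85000° W.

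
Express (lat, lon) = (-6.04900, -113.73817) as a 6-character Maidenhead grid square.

DI33dw

Offset from 180°W / 90°S: lon 66.2618°, lat 83.9510°.
Field: 66.2618/20 → 3 → D, 83.9510/10 → 8 → I; chars DI.
Square: 6.2618/2 → 3, 3.9510/1 → 3; chars 33.
Subsquare: 0.2618/0.0833333 → 3 → d, 0.9510/0.0416667 → 22 → w; chars dw.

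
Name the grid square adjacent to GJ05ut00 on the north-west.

Longitude extended square 0; −1 → -1, wraps to 9, carry into subsquare.
Longitude subsquare u = 20; −1 → 19 = t.
Latitude extended square 0; +1 → 1.

GJ05tt91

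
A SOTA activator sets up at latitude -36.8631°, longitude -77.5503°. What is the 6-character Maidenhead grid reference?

FF13fd

Offset from 180°W / 90°S: lon 102.4497°, lat 53.1369°.
Field: lon ⌊102.4497/20⌋ = 5 → F; lat ⌊53.1369/10⌋ = 5 → F.
Square: lon ⌊2.4497/2⌋ = 1; lat ⌊3.1369/1⌋ = 3.
Subsquare: lon ⌊0.4497/0.0833333⌋ = 5 → f; lat ⌊0.1369/0.0416667⌋ = 3 → d.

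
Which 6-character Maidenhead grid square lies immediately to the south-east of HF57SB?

HF57ta

Longitude subsquare s = 18; +1 → 19 = t.
Latitude subsquare b = 1; −1 → 0 = a.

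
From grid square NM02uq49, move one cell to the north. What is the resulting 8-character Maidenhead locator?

NM02ur40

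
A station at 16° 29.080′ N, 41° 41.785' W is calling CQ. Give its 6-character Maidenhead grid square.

GK96dl

Shift to the Maidenhead origin (180°W, 90°S): lon 138.3036, lat 106.4847.
Field: 138.3036/20 → 6 → G, 106.4847/10 → 10 → K; chars GK.
Square: 18.3036/2 → 9, 6.4847/1 → 6; chars 96.
Subsquare: 0.3036/0.0833333 → 3 → d, 0.4847/0.0416667 → 11 → l; chars dl.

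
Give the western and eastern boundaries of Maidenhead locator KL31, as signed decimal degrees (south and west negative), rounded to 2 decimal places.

Field K=10, L=11: +10·20° lon, +11·10° lat → SW at lon 20°, lat 20°.
Square 3, 1: +3·2° lon, +1·1° lat → SW at lon 26°, lat 21°.
Cell spans 2° lon × 1° lat.
west 26.00, east 28.00.

26.00, 28.00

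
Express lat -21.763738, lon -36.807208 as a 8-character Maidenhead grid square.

HG18of36

Offset from 180°W / 90°S: lon 143.19279°, lat 68.23626°.
Field (20°×10°, letters A–R): lon ⌊143.19279/20⌋ = 7 → H; lat ⌊68.23626/10⌋ = 6 → G.
Square (2°×1°, digits 0–9): lon ⌊3.19279/2⌋ = 1; lat ⌊8.23626/1⌋ = 8.
Subsquare (5′×2.5′, letters a–x): lon ⌊1.19279/0.0833333⌋ = 14 → o; lat ⌊0.23626/0.0416667⌋ = 5 → f.
Extended square (30″×15″, digits 0–9): lon ⌊0.02613/0.00833333⌋ = 3; lat ⌊0.02793/0.00416667⌋ = 6.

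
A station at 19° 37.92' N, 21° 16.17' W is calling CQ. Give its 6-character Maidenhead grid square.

HK99ip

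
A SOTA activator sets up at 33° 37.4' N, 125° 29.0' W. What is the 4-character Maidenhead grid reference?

CM73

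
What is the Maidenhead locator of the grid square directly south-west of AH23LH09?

AH23kh98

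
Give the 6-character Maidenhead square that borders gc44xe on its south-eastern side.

GC54ad

Longitude subsquare x = 23; +1 → 24, wraps to 0 = a, carry into square.
Longitude square 4; +1 → 5.
Latitude subsquare e = 4; −1 → 3 = d.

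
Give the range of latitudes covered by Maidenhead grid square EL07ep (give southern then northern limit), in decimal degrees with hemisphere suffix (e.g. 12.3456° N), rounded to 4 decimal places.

27.6250° N, 27.6667° N

Field E=4, L=11: +4·20° lon, +11·10° lat → SW at lon -100°, lat 20°.
Square 0, 7: +0·2° lon, +7·1° lat → SW at lon -100°, lat 27°.
Subsquare e=4, p=15: +4·0.0833333° lon, +15·0.0416667° lat → SW at lon -99.6667°, lat 27.625°.
Cell spans 0.0833333° lon × 0.0416667° lat.
south 27.6250° N, north 27.6667° N.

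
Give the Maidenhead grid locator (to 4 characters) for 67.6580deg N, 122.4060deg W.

CP87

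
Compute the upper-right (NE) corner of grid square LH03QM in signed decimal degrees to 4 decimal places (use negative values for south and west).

Field L=11, H=7: +11·20° lon, +7·10° lat → SW at lon 40°, lat -20°.
Square 0, 3: +0·2° lon, +3·1° lat → SW at lon 40°, lat -17°.
Subsquare q=16, m=12: +16·0.0833333° lon, +12·0.0416667° lat → SW at lon 41.3333°, lat -16.5°.
Cell spans 0.0833333° lon × 0.0416667° lat. NE corner is SW corner plus one full cell.
latitude -16.4583, longitude 41.4167.

-16.4583, 41.4167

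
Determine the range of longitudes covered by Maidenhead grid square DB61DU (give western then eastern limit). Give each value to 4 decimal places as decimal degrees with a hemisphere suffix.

107.7500° W, 107.6667° W

Field D=3, B=1: +3·20° lon, +1·10° lat → SW at lon -120°, lat -80°.
Square 6, 1: +6·2° lon, +1·1° lat → SW at lon -108°, lat -79°.
Subsquare d=3, u=20: +3·0.0833333° lon, +20·0.0416667° lat → SW at lon -107.75°, lat -78.1667°.
Cell spans 0.0833333° lon × 0.0416667° lat.
west 107.7500° W, east 107.6667° W.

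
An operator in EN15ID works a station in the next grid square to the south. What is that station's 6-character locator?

EN15ic

Latitude subsquare d = 3; −1 → 2 = c.
The longitude characters are unchanged.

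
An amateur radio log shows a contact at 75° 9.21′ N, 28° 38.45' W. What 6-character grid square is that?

HQ55qd

Shift to the Maidenhead origin (180°W, 90°S): lon 151.3592, lat 165.1535.
Field (20°×10°, letters A–R): lon ⌊151.3592/20⌋ = 7 → H; lat ⌊165.1535/10⌋ = 16 → Q.
Square (2°×1°, digits 0–9): lon ⌊11.3592/2⌋ = 5; lat ⌊5.1535/1⌋ = 5.
Subsquare (5′×2.5′, letters a–x): lon ⌊1.3592/0.0833333⌋ = 16 → q; lat ⌊0.1535/0.0416667⌋ = 3 → d.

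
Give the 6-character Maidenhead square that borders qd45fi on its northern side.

QD45fj

Latitude subsquare i = 8; +1 → 9 = j.
The longitude characters are unchanged.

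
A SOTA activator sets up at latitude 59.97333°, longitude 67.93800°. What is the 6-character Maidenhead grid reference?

MO39xx

Shift to the Maidenhead origin (180°W, 90°S): lon 247.9380, lat 149.9733.
Field: 247.9380/20 → 12 → M, 149.9733/10 → 14 → O; chars MO.
Square: 7.9380/2 → 3, 9.9733/1 → 9; chars 39.
Subsquare: 1.9380/0.0833333 → 23 → x, 0.9733/0.0416667 → 23 → x; chars xx.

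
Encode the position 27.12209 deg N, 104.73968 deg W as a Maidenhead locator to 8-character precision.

Add 180° to longitude and 90° to latitude: 75.26032, 117.12209.
Field (20°×10°, letters A–R): 75.26032/20 → 3 → D, 117.12209/10 → 11 → L; chars DL.
Square (2°×1°, digits 0–9): 15.26032/2 → 7, 7.12209/1 → 7; chars 77.
Subsquare (5′×2.5′, letters a–x): 1.26032/0.0833333 → 15 → p, 0.12209/0.0416667 → 2 → c; chars pc.
Extended square (30″×15″, digits 0–9): 0.01032/0.00833333 → 1, 0.03876/0.00416667 → 9; chars 19.

DL77pc19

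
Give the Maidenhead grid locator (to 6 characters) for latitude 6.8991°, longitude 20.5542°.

KJ06gv

Shift to the Maidenhead origin (180°W, 90°S): lon 200.5542, lat 96.8991.
Field (20°×10°, letters A–R): lon ⌊200.5542/20⌋ = 10 → K; lat ⌊96.8991/10⌋ = 9 → J.
Square (2°×1°, digits 0–9): lon ⌊0.5542/2⌋ = 0; lat ⌊6.8991/1⌋ = 6.
Subsquare (5′×2.5′, letters a–x): lon ⌊0.5542/0.0833333⌋ = 6 → g; lat ⌊0.8991/0.0416667⌋ = 21 → v.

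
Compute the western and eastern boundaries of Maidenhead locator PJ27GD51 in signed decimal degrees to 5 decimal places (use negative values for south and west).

Field P=15, J=9: +15·20° lon, +9·10° lat → SW at lon 120°, lat 0°.
Square 2, 7: +2·2° lon, +7·1° lat → SW at lon 124°, lat 7°.
Subsquare g=6, d=3: +6·0.0833333° lon, +3·0.0416667° lat → SW at lon 124.5°, lat 7.125°.
Extended square 5, 1: +5·0.00833333° lon, +1·0.00416667° lat → SW at lon 124.542°, lat 7.12917°.
Cell spans 0.00833333° lon × 0.00416667° lat.
west 124.54167, east 124.55000.

124.54167, 124.55000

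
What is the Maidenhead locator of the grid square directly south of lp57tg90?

LP57tf99

Latitude extended square 0; −1 → -1, wraps to 9, carry into subsquare.
Latitude subsquare g = 6; −1 → 5 = f.
The longitude characters are unchanged.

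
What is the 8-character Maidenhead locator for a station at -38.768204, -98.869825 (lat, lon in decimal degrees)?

Shift to the Maidenhead origin (180°W, 90°S): lon 81.13017, lat 51.23180.
Field: lon ⌊81.13017/20⌋ = 4 → E; lat ⌊51.23180/10⌋ = 5 → F.
Square: lon ⌊1.13017/2⌋ = 0; lat ⌊1.23180/1⌋ = 1.
Subsquare: lon ⌊1.13017/0.0833333⌋ = 13 → n; lat ⌊0.23180/0.0416667⌋ = 5 → f.
Extended square: lon ⌊0.04684/0.00833333⌋ = 5; lat ⌊0.02346/0.00416667⌋ = 5.

EF01nf55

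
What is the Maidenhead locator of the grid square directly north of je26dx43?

Latitude extended square 3; +1 → 4.
The longitude characters are unchanged.

JE26dx44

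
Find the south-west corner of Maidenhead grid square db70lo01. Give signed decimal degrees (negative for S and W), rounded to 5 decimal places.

Field D=3, B=1: +3·20° lon, +1·10° lat → SW at lon -120°, lat -80°.
Square 7, 0: +7·2° lon, +0·1° lat → SW at lon -106°, lat -80°.
Subsquare l=11, o=14: +11·0.0833333° lon, +14·0.0416667° lat → SW at lon -105.083°, lat -79.4167°.
Extended square 0, 1: +0·0.00833333° lon, +1·0.00416667° lat → SW at lon -105.083°, lat -79.4125°.
latitude -79.41250, longitude -105.08333.

-79.41250, -105.08333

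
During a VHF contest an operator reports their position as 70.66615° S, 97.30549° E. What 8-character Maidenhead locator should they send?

NB89pi60

Add 180° to longitude and 90° to latitude: 277.30549, 19.33385.
Field: 277.30549/20 → 13 → N, 19.33385/10 → 1 → B; chars NB.
Square: 17.30549/2 → 8, 9.33385/1 → 9; chars 89.
Subsquare: 1.30549/0.0833333 → 15 → p, 0.33385/0.0416667 → 8 → i; chars pi.
Extended square: 0.05549/0.00833333 → 6, 0.00052/0.00416667 → 0; chars 60.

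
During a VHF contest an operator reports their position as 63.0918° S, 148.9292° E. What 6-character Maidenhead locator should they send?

QC46lv

Offset from 180°W / 90°S: lon 328.9292°, lat 26.9082°.
Field (20°×10°, letters A–R): lon ⌊328.9292/20⌋ = 16 → Q; lat ⌊26.9082/10⌋ = 2 → C.
Square (2°×1°, digits 0–9): lon ⌊8.9292/2⌋ = 4; lat ⌊6.9082/1⌋ = 6.
Subsquare (5′×2.5′, letters a–x): lon ⌊0.9292/0.0833333⌋ = 11 → l; lat ⌊0.9082/0.0416667⌋ = 21 → v.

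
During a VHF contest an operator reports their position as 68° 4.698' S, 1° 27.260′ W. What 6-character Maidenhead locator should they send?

IC91gw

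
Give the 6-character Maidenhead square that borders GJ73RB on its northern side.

Latitude subsquare b = 1; +1 → 2 = c.
The longitude characters are unchanged.

GJ73rc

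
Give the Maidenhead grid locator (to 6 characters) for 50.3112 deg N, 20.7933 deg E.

Add 180° to longitude and 90° to latitude: 200.7933, 140.3112.
Field: lon ⌊200.7933/20⌋ = 10 → K; lat ⌊140.3112/10⌋ = 14 → O.
Square: lon ⌊0.7933/2⌋ = 0; lat ⌊0.3112/1⌋ = 0.
Subsquare: lon ⌊0.7933/0.0833333⌋ = 9 → j; lat ⌊0.3112/0.0416667⌋ = 7 → h.

KO00jh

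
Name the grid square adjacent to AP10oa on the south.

AO19ox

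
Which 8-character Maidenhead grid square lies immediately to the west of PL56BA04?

PL56aa94

Longitude extended square 0; −1 → -1, wraps to 9, carry into subsquare.
Longitude subsquare b = 1; −1 → 0 = a.
The latitude characters are unchanged.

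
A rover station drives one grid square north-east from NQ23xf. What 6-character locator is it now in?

NQ33ag

Longitude subsquare x = 23; +1 → 24, wraps to 0 = a, carry into square.
Longitude square 2; +1 → 3.
Latitude subsquare f = 5; +1 → 6 = g.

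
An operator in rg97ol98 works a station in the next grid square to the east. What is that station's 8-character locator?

RG97pl08

Longitude extended square 9; +1 → 10, wraps to 0, carry into subsquare.
Longitude subsquare o = 14; +1 → 15 = p.
The latitude characters are unchanged.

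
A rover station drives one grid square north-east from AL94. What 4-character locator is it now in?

BL05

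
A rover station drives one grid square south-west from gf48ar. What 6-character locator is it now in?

GF38xq

Longitude subsquare a = 0; −1 → -1, wraps to 23 = x, carry into square.
Longitude square 4; −1 → 3.
Latitude subsquare r = 17; −1 → 16 = q.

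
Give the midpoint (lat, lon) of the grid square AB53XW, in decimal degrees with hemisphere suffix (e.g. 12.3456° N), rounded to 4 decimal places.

76.0625° S, 168.0417° W

Field A=0, B=1: +0·20° lon, +1·10° lat → SW at lon -180°, lat -80°.
Square 5, 3: +5·2° lon, +3·1° lat → SW at lon -170°, lat -77°.
Subsquare x=23, w=22: +23·0.0833333° lon, +22·0.0416667° lat → SW at lon -168.083°, lat -76.0833°.
Cell spans 0.0833333° lon × 0.0416667° lat. Centre is SW corner plus half of each.
latitude 76.0625° S, longitude 168.0417° W.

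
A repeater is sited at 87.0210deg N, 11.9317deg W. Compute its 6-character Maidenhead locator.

IR47aa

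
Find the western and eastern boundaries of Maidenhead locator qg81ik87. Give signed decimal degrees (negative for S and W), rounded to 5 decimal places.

156.73333, 156.74167

Field Q=16, G=6: +16·20° lon, +6·10° lat → SW at lon 140°, lat -30°.
Square 8, 1: +8·2° lon, +1·1° lat → SW at lon 156°, lat -29°.
Subsquare i=8, k=10: +8·0.0833333° lon, +10·0.0416667° lat → SW at lon 156.667°, lat -28.5833°.
Extended square 8, 7: +8·0.00833333° lon, +7·0.00416667° lat → SW at lon 156.733°, lat -28.5542°.
Cell spans 0.00833333° lon × 0.00416667° lat.
west 156.73333, east 156.74167.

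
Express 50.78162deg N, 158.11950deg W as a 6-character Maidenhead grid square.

BO00ws

Offset from 180°W / 90°S: lon 21.8805°, lat 140.7816°.
Field (20°×10°, letters A–R): 21.8805/20 → 1 → B, 140.7816/10 → 14 → O; chars BO.
Square (2°×1°, digits 0–9): 1.8805/2 → 0, 0.7816/1 → 0; chars 00.
Subsquare (5′×2.5′, letters a–x): 1.8805/0.0833333 → 22 → w, 0.7816/0.0416667 → 18 → s; chars ws.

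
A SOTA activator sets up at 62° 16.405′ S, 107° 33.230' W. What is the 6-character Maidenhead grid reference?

DC67fr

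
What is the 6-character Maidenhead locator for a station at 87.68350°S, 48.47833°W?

Add 180° to longitude and 90° to latitude: 131.5217, 2.3165.
Field (20°×10°, letters A–R): lon ⌊131.5217/20⌋ = 6 → G; lat ⌊2.3165/10⌋ = 0 → A.
Square (2°×1°, digits 0–9): lon ⌊11.5217/2⌋ = 5; lat ⌊2.3165/1⌋ = 2.
Subsquare (5′×2.5′, letters a–x): lon ⌊1.5217/0.0833333⌋ = 18 → s; lat ⌊0.3165/0.0416667⌋ = 7 → h.

GA52sh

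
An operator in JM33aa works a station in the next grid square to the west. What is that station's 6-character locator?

JM23xa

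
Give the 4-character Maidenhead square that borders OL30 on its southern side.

OK39

Latitude square 0; −1 → -1, wraps to 9, carry into field.
Latitude field L = 11; −1 → 10 = K.
The longitude characters are unchanged.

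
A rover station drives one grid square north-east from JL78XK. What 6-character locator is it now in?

Longitude subsquare x = 23; +1 → 24, wraps to 0 = a, carry into square.
Longitude square 7; +1 → 8.
Latitude subsquare k = 10; +1 → 11 = l.

JL88al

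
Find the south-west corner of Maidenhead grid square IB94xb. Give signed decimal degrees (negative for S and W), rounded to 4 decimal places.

Field I=8, B=1: +8·20° lon, +1·10° lat → SW at lon -20°, lat -80°.
Square 9, 4: +9·2° lon, +4·1° lat → SW at lon -2°, lat -76°.
Subsquare x=23, b=1: +23·0.0833333° lon, +1·0.0416667° lat → SW at lon -0.0833333°, lat -75.9583°.
latitude -75.9583, longitude -0.0833.

-75.9583, -0.0833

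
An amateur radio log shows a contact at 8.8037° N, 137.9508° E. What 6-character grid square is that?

PJ88xt

Shift to the Maidenhead origin (180°W, 90°S): lon 317.9508, lat 98.8037.
Field: 317.9508/20 → 15 → P, 98.8037/10 → 9 → J; chars PJ.
Square: 17.9508/2 → 8, 8.8037/1 → 8; chars 88.
Subsquare: 1.9508/0.0833333 → 23 → x, 0.8037/0.0416667 → 19 → t; chars xt.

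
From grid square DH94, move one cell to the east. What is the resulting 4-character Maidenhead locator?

EH04

Longitude square 9; +1 → 10, wraps to 0, carry into field.
Longitude field D = 3; +1 → 4 = E.
The latitude characters are unchanged.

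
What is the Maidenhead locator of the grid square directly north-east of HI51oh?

HI51pi

Longitude subsquare o = 14; +1 → 15 = p.
Latitude subsquare h = 7; +1 → 8 = i.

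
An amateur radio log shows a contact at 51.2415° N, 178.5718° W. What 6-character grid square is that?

AO01rf

Offset from 180°W / 90°S: lon 1.4282°, lat 141.2415°.
Field: 1.4282/20 → 0 → A, 141.2415/10 → 14 → O; chars AO.
Square: 1.4282/2 → 0, 1.2415/1 → 1; chars 01.
Subsquare: 1.4282/0.0833333 → 17 → r, 0.2415/0.0416667 → 5 → f; chars rf.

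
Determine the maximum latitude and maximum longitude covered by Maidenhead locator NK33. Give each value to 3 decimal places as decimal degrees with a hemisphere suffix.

Field N=13, K=10: +13·20° lon, +10·10° lat → SW at lon 80°, lat 10°.
Square 3, 3: +3·2° lon, +3·1° lat → SW at lon 86°, lat 13°.
Cell spans 2° lon × 1° lat. NE corner is SW corner plus one full cell.
latitude 14.000° N, longitude 88.000° E.

14.000° N, 88.000° E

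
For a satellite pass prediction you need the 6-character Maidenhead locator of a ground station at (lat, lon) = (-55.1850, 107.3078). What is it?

OD34pt

Shift to the Maidenhead origin (180°W, 90°S): lon 287.3078, lat 34.8150.
Field (20°×10°, letters A–R): lon ⌊287.3078/20⌋ = 14 → O; lat ⌊34.8150/10⌋ = 3 → D.
Square (2°×1°, digits 0–9): lon ⌊7.3078/2⌋ = 3; lat ⌊4.8150/1⌋ = 4.
Subsquare (5′×2.5′, letters a–x): lon ⌊1.3078/0.0833333⌋ = 15 → p; lat ⌊0.8150/0.0416667⌋ = 19 → t.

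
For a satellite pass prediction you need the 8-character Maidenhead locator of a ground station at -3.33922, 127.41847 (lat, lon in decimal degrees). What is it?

Add 180° to longitude and 90° to latitude: 307.41847, 86.66078.
Field (20°×10°, letters A–R): lon ⌊307.41847/20⌋ = 15 → P; lat ⌊86.66078/10⌋ = 8 → I.
Square (2°×1°, digits 0–9): lon ⌊7.41847/2⌋ = 3; lat ⌊6.66078/1⌋ = 6.
Subsquare (5′×2.5′, letters a–x): lon ⌊1.41847/0.0833333⌋ = 17 → r; lat ⌊0.66078/0.0416667⌋ = 15 → p.
Extended square (30″×15″, digits 0–9): lon ⌊0.00180/0.00833333⌋ = 0; lat ⌊0.03578/0.00416667⌋ = 8.

PI36rp08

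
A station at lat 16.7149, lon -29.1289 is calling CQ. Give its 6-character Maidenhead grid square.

Add 180° to longitude and 90° to latitude: 150.8711, 106.7149.
Field (20°×10°, letters A–R): 150.8711/20 → 7 → H, 106.7149/10 → 10 → K; chars HK.
Square (2°×1°, digits 0–9): 10.8711/2 → 5, 6.7149/1 → 6; chars 56.
Subsquare (5′×2.5′, letters a–x): 0.8711/0.0833333 → 10 → k, 0.7149/0.0416667 → 17 → r; chars kr.

HK56kr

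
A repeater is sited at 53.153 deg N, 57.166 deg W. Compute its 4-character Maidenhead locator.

Add 180° to longitude and 90° to latitude: 122.83, 143.15.
Field: 122.83/20 → 6 → G, 143.15/10 → 14 → O; chars GO.
Square: 2.83/2 → 1, 3.15/1 → 3; chars 13.

GO13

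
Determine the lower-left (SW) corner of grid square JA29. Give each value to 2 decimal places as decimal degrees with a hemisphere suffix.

81.00° S, 4.00° E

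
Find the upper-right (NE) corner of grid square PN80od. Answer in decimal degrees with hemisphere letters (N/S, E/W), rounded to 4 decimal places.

40.1667° N, 137.2500° E

Field P=15, N=13: +15·20° lon, +13·10° lat → SW at lon 120°, lat 40°.
Square 8, 0: +8·2° lon, +0·1° lat → SW at lon 136°, lat 40°.
Subsquare o=14, d=3: +14·0.0833333° lon, +3·0.0416667° lat → SW at lon 137.167°, lat 40.125°.
Cell spans 0.0833333° lon × 0.0416667° lat. NE corner is SW corner plus one full cell.
latitude 40.1667° N, longitude 137.2500° E.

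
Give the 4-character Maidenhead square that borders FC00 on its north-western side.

EC91

Longitude square 0; −1 → -1, wraps to 9, carry into field.
Longitude field F = 5; −1 → 4 = E.
Latitude square 0; +1 → 1.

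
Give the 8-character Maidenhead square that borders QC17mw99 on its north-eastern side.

QC17nx00

Longitude extended square 9; +1 → 10, wraps to 0, carry into subsquare.
Longitude subsquare m = 12; +1 → 13 = n.
Latitude extended square 9; +1 → 10, wraps to 0, carry into subsquare.
Latitude subsquare w = 22; +1 → 23 = x.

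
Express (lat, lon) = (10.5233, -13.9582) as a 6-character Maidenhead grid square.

Offset from 180°W / 90°S: lon 166.0418°, lat 100.5233°.
Field (20°×10°, letters A–R): 166.0418/20 → 8 → I, 100.5233/10 → 10 → K; chars IK.
Square (2°×1°, digits 0–9): 6.0418/2 → 3, 0.5233/1 → 0; chars 30.
Subsquare (5′×2.5′, letters a–x): 0.0418/0.0833333 → 0 → a, 0.5233/0.0416667 → 12 → m; chars am.

IK30am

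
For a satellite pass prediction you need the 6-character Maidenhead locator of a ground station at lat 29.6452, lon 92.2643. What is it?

Shift to the Maidenhead origin (180°W, 90°S): lon 272.2643, lat 119.6452.
Field (20°×10°, letters A–R): 272.2643/20 → 13 → N, 119.6452/10 → 11 → L; chars NL.
Square (2°×1°, digits 0–9): 12.2643/2 → 6, 9.6452/1 → 9; chars 69.
Subsquare (5′×2.5′, letters a–x): 0.2643/0.0833333 → 3 → d, 0.6452/0.0416667 → 15 → p; chars dp.

NL69dp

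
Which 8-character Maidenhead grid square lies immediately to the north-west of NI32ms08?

Longitude extended square 0; −1 → -1, wraps to 9, carry into subsquare.
Longitude subsquare m = 12; −1 → 11 = l.
Latitude extended square 8; +1 → 9.

NI32ls99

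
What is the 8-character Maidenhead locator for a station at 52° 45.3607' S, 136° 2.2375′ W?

CD17xf58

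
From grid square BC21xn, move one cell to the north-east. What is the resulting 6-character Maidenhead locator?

Longitude subsquare x = 23; +1 → 24, wraps to 0 = a, carry into square.
Longitude square 2; +1 → 3.
Latitude subsquare n = 13; +1 → 14 = o.

BC31ao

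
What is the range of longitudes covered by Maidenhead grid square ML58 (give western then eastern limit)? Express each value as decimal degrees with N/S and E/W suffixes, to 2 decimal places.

Field M=12, L=11: +12·20° lon, +11·10° lat → SW at lon 60°, lat 20°.
Square 5, 8: +5·2° lon, +8·1° lat → SW at lon 70°, lat 28°.
Cell spans 2° lon × 1° lat.
west 70.00° E, east 72.00° E.

70.00° E, 72.00° E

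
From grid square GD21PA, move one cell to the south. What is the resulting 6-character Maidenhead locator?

Latitude subsquare a = 0; −1 → -1, wraps to 23 = x, carry into square.
Latitude square 1; −1 → 0.
The longitude characters are unchanged.

GD20px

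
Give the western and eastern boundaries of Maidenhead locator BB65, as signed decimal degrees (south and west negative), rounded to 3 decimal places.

-148.000, -146.000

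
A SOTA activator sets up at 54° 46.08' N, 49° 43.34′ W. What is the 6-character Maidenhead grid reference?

Offset from 180°W / 90°S: lon 130.2777°, lat 144.7680°.
Field: lon ⌊130.2777/20⌋ = 6 → G; lat ⌊144.7680/10⌋ = 14 → O.
Square: lon ⌊10.2777/2⌋ = 5; lat ⌊4.7680/1⌋ = 4.
Subsquare: lon ⌊0.2777/0.0833333⌋ = 3 → d; lat ⌊0.7680/0.0416667⌋ = 18 → s.

GO54ds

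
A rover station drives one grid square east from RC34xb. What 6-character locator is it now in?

Longitude subsquare x = 23; +1 → 24, wraps to 0 = a, carry into square.
Longitude square 3; +1 → 4.
The latitude characters are unchanged.

RC44ab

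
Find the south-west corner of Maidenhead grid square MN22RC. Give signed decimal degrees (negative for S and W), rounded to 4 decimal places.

42.0833, 65.4167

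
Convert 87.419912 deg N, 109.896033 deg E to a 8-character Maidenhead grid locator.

Offset from 180°W / 90°S: lon 289.89603°, lat 177.41991°.
Field: lon ⌊289.89603/20⌋ = 14 → O; lat ⌊177.41991/10⌋ = 17 → R.
Square: lon ⌊9.89603/2⌋ = 4; lat ⌊7.41991/1⌋ = 7.
Subsquare: lon ⌊1.89603/0.0833333⌋ = 22 → w; lat ⌊0.41991/0.0416667⌋ = 10 → k.
Extended square: lon ⌊0.06270/0.00833333⌋ = 7; lat ⌊0.00325/0.00416667⌋ = 0.

OR47wk70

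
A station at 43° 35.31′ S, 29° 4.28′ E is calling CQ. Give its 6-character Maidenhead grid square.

KE46mj

Shift to the Maidenhead origin (180°W, 90°S): lon 209.0713, lat 46.4115.
Field: 209.0713/20 → 10 → K, 46.4115/10 → 4 → E; chars KE.
Square: 9.0713/2 → 4, 6.4115/1 → 6; chars 46.
Subsquare: 1.0713/0.0833333 → 12 → m, 0.4115/0.0416667 → 9 → j; chars mj.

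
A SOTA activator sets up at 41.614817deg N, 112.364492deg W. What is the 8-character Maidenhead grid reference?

DN31to67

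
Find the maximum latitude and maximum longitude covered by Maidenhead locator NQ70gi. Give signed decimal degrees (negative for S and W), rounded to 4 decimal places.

70.3750, 94.5833

Field N=13, Q=16: +13·20° lon, +16·10° lat → SW at lon 80°, lat 70°.
Square 7, 0: +7·2° lon, +0·1° lat → SW at lon 94°, lat 70°.
Subsquare g=6, i=8: +6·0.0833333° lon, +8·0.0416667° lat → SW at lon 94.5°, lat 70.3333°.
Cell spans 0.0833333° lon × 0.0416667° lat. NE corner is SW corner plus one full cell.
latitude 70.3750, longitude 94.5833.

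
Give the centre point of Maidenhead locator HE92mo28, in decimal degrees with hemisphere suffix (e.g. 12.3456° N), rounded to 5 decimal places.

47.38125° S, 20.97917° W

Field H=7, E=4: +7·20° lon, +4·10° lat → SW at lon -40°, lat -50°.
Square 9, 2: +9·2° lon, +2·1° lat → SW at lon -22°, lat -48°.
Subsquare m=12, o=14: +12·0.0833333° lon, +14·0.0416667° lat → SW at lon -21°, lat -47.4167°.
Extended square 2, 8: +2·0.00833333° lon, +8·0.00416667° lat → SW at lon -20.9833°, lat -47.3833°.
Cell spans 0.00833333° lon × 0.00416667° lat. Centre is SW corner plus half of each.
latitude 47.38125° S, longitude 20.97917° W.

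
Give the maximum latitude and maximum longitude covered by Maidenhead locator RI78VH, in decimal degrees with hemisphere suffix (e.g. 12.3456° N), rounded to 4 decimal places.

1.6667° S, 175.8333° E

Field R=17, I=8: +17·20° lon, +8·10° lat → SW at lon 160°, lat -10°.
Square 7, 8: +7·2° lon, +8·1° lat → SW at lon 174°, lat -2°.
Subsquare v=21, h=7: +21·0.0833333° lon, +7·0.0416667° lat → SW at lon 175.75°, lat -1.70833°.
Cell spans 0.0833333° lon × 0.0416667° lat. NE corner is SW corner plus one full cell.
latitude 1.6667° S, longitude 175.8333° E.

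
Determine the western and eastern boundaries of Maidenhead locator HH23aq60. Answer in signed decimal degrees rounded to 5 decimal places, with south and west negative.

-35.95000, -35.94167

Field H=7, H=7: +7·20° lon, +7·10° lat → SW at lon -40°, lat -20°.
Square 2, 3: +2·2° lon, +3·1° lat → SW at lon -36°, lat -17°.
Subsquare a=0, q=16: +0·0.0833333° lon, +16·0.0416667° lat → SW at lon -36°, lat -16.3333°.
Extended square 6, 0: +6·0.00833333° lon, +0·0.00416667° lat → SW at lon -35.95°, lat -16.3333°.
Cell spans 0.00833333° lon × 0.00416667° lat.
west -35.95000, east -35.94167.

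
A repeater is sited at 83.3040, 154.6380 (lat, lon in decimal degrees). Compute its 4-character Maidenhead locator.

QR73

Add 180° to longitude and 90° to latitude: 334.64, 173.30.
Field (20°×10°, letters A–R): lon ⌊334.64/20⌋ = 16 → Q; lat ⌊173.30/10⌋ = 17 → R.
Square (2°×1°, digits 0–9): lon ⌊14.64/2⌋ = 7; lat ⌊3.30/1⌋ = 3.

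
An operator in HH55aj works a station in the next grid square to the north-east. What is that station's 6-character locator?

HH55bk

Longitude subsquare a = 0; +1 → 1 = b.
Latitude subsquare j = 9; +1 → 10 = k.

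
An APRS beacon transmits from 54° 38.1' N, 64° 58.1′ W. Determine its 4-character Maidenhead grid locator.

Add 180° to longitude and 90° to latitude: 115.03, 144.63.
Field: 115.03/20 → 5 → F, 144.63/10 → 14 → O; chars FO.
Square: 15.03/2 → 7, 4.63/1 → 4; chars 74.

FO74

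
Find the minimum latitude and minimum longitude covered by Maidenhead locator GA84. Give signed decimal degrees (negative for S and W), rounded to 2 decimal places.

-86.00, -44.00

Field G=6, A=0: +6·20° lon, +0·10° lat → SW at lon -60°, lat -90°.
Square 8, 4: +8·2° lon, +4·1° lat → SW at lon -44°, lat -86°.
latitude -86.00, longitude -44.00.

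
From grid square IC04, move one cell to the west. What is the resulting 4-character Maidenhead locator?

Longitude square 0; −1 → -1, wraps to 9, carry into field.
Longitude field I = 8; −1 → 7 = H.
The latitude characters are unchanged.

HC94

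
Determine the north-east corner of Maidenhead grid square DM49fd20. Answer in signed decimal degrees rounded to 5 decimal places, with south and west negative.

Field D=3, M=12: +3·20° lon, +12·10° lat → SW at lon -120°, lat 30°.
Square 4, 9: +4·2° lon, +9·1° lat → SW at lon -112°, lat 39°.
Subsquare f=5, d=3: +5·0.0833333° lon, +3·0.0416667° lat → SW at lon -111.583°, lat 39.125°.
Extended square 2, 0: +2·0.00833333° lon, +0·0.00416667° lat → SW at lon -111.567°, lat 39.125°.
Cell spans 0.00833333° lon × 0.00416667° lat. NE corner is SW corner plus one full cell.
latitude 39.12917, longitude -111.55833.

39.12917, -111.55833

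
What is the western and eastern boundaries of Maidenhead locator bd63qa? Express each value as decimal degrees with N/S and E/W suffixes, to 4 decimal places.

146.6667° W, 146.5833° W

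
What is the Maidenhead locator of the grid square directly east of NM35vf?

NM35wf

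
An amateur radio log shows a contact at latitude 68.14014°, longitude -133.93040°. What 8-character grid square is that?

Offset from 180°W / 90°S: lon 46.06960°, lat 158.14014°.
Field (20°×10°, letters A–R): 46.06960/20 → 2 → C, 158.14014/10 → 15 → P; chars CP.
Square (2°×1°, digits 0–9): 6.06960/2 → 3, 8.14014/1 → 8; chars 38.
Subsquare (5′×2.5′, letters a–x): 0.06960/0.0833333 → 0 → a, 0.14014/0.0416667 → 3 → d; chars ad.
Extended square (30″×15″, digits 0–9): 0.06960/0.00833333 → 8, 0.01514/0.00416667 → 3; chars 83.

CP38ad83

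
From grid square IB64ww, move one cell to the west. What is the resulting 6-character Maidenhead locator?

IB64vw

Longitude subsquare w = 22; −1 → 21 = v.
The latitude characters are unchanged.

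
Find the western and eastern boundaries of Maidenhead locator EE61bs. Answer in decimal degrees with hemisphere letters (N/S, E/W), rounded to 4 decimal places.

Field E=4, E=4: +4·20° lon, +4·10° lat → SW at lon -100°, lat -50°.
Square 6, 1: +6·2° lon, +1·1° lat → SW at lon -88°, lat -49°.
Subsquare b=1, s=18: +1·0.0833333° lon, +18·0.0416667° lat → SW at lon -87.9167°, lat -48.25°.
Cell spans 0.0833333° lon × 0.0416667° lat.
west 87.9167° W, east 87.8333° W.

87.9167° W, 87.8333° W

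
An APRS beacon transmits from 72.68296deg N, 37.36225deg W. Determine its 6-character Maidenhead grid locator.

HQ12hq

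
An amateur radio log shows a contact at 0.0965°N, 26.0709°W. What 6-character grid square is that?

HJ60xc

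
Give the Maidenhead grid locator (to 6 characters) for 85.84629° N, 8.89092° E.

Add 180° to longitude and 90° to latitude: 188.8909, 175.8463.
Field: lon ⌊188.8909/20⌋ = 9 → J; lat ⌊175.8463/10⌋ = 17 → R.
Square: lon ⌊8.8909/2⌋ = 4; lat ⌊5.8463/1⌋ = 5.
Subsquare: lon ⌊0.8909/0.0833333⌋ = 10 → k; lat ⌊0.8463/0.0416667⌋ = 20 → u.

JR45ku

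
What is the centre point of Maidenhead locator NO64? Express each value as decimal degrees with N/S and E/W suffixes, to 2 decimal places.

Field N=13, O=14: +13·20° lon, +14·10° lat → SW at lon 80°, lat 50°.
Square 6, 4: +6·2° lon, +4·1° lat → SW at lon 92°, lat 54°.
Cell spans 2° lon × 1° lat. Centre is SW corner plus half of each.
latitude 54.50° N, longitude 93.00° E.

54.50° N, 93.00° E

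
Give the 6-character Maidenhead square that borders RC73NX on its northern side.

Latitude subsquare x = 23; +1 → 24, wraps to 0 = a, carry into square.
Latitude square 3; +1 → 4.
The longitude characters are unchanged.

RC74na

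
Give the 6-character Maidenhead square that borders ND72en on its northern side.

Latitude subsquare n = 13; +1 → 14 = o.
The longitude characters are unchanged.

ND72eo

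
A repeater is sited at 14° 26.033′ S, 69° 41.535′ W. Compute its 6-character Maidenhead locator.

FH55dn

Shift to the Maidenhead origin (180°W, 90°S): lon 110.3077, lat 75.5661.
Field: lon ⌊110.3077/20⌋ = 5 → F; lat ⌊75.5661/10⌋ = 7 → H.
Square: lon ⌊10.3077/2⌋ = 5; lat ⌊5.5661/1⌋ = 5.
Subsquare: lon ⌊0.3077/0.0833333⌋ = 3 → d; lat ⌊0.5661/0.0416667⌋ = 13 → n.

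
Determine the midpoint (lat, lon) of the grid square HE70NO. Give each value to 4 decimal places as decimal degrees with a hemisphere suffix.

49.3958° S, 24.8750° W

Field H=7, E=4: +7·20° lon, +4·10° lat → SW at lon -40°, lat -50°.
Square 7, 0: +7·2° lon, +0·1° lat → SW at lon -26°, lat -50°.
Subsquare n=13, o=14: +13·0.0833333° lon, +14·0.0416667° lat → SW at lon -24.9167°, lat -49.4167°.
Cell spans 0.0833333° lon × 0.0416667° lat. Centre is SW corner plus half of each.
latitude 49.3958° S, longitude 24.8750° W.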